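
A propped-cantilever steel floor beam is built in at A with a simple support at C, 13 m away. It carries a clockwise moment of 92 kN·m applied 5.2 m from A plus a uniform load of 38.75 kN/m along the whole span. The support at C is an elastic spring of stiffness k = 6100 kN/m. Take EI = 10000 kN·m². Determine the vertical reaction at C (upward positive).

R_C = 195.3 kN

Release the roller at C. Primary structure: cantilever fixed at A.
Downward deflection at the released point C due to the loads:
  clockwise couple 92 at a = 5.2: M₀a(2L − a)/(2EI) = 4975/EI
  UDL 38.75: wL⁴/(8EI) = 138342/EI
  δ_0 = 143318/EI
Flexibility coefficient — unit upward force at C: δ_{CC} = L³/(3EI) = 732.3/EI.
With EI = 10000 kN·m²: δ_0 = 14.332 m and δ_{CC} = 0.073233 m/kN.
Compatibility — the spring shortens by R_C/k under the reaction it provides: δ_0 − R_C·δ_{CC} = R_C/k. With 1/k = 0.000164 m/kN, R_C = δ_0 / (δ_{CC} + 1/k) = 14.332 / (0.073233 + 0.000164) = 195.3 kN.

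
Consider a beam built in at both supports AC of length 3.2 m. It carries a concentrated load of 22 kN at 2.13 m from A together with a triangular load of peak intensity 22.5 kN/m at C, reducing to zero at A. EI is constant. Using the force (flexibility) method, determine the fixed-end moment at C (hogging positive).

Take the two fixed-end moments M_A, M_C as redundants; the released structure is the simple span AC.
On the primary (simply-supported) span, the end slopes from the loading are:
  at A: point load 22 at a = 2.13: Pab(L + b)/(6LEI) = 11.15/EI
  at C: point load 22 at a = 2.13: Pab(L + a)/(6LEI) = 13.92/EI
  at A: triangular load, peak 22.5: 7w₀L³/(360EI) = 14.34/EI
  at C: triangular load, peak 22.5: w₀L³/(45EI) = 16.38/EI
  θ_A0 = 25.49/EI,  θ_C0 = 30.3/EI
Flexibility coefficients: a unit moment at one end gives L/(3EI) there and L/(6EI) at the far end, so f₁₁ = f₂₂ = 1.067/EI and f₁₂ = f₂₁ = 0.5333/EI.
Compatibility — zero rotation at each built-in end:
  1.067 M_A + 0.5333 M_C = 25.49
  0.5333 M_A + 1.067 M_C = 30.3
Solving the pair gives M_A = 12.92 kN·m and M_C = 21.95 kN·m (hogging).

M_C = 21.95 kN·m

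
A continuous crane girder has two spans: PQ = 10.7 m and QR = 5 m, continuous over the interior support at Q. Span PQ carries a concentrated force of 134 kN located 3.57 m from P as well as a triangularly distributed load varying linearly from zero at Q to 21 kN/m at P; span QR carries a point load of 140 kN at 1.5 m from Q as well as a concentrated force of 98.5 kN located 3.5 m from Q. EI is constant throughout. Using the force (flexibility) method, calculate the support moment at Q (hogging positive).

M_Q = 301.7 kN·m

Insert a hinge at Q; M_Q is the redundant, and each span becomes simply supported.
Rotations at Q on the released spans (each span's end-slope, ×1/EI):
  span PQ: point load 134 at a = 3.57: Pab(L + a)/(6LEI) = 758.1/EI
  span PQ: triangular load, peak 21: 7w₀L³/(360EI) = 500.2/EI
  span QR: point load 140 at a = 1.5: Pab(L + b)/(6LEI) = 208.2/EI
  span QR: point load 98.5 at a = 3.5: Pab(L + b)/(6LEI) = 112/EI
  relative rotation θ_0 = (1258 + 320.3)/EI = 1579/EI
A unit hogging moment at Q produces rotation L₁/(3EI) + L₂/(3EI) = 5.233/EI.
Compatibility: M_Q·(L₁+L₂)/(3EI) = θ_0, giving M_Q = 301.7 kN·m (hogging).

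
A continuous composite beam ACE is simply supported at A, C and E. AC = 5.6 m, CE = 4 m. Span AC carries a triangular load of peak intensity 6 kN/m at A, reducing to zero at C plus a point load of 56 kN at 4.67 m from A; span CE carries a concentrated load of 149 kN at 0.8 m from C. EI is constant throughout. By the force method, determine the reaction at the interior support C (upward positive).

R_C = 199.5 kN

Insert a hinge at C; M_C is the redundant, and each span becomes simply supported.
Rotations at C on the released spans (each span's end-slope, ×1/EI):
  span AC: triangular load, peak 6: 7w₀L³/(360EI) = 20.49/EI
  span AC: point load 56 at a = 4.67: Pab(L + a)/(6LEI) = 74.34/EI
  span CE: point load 149 at a = 0.8: Pab(L + b)/(6LEI) = 114.4/EI
  relative rotation θ_0 = (94.83 + 114.4)/EI = 209.3/EI
A unit hogging moment at C produces rotation L₁/(3EI) + L₂/(3EI) = 3.2/EI.
Slope continuity at C: θ_0 = M_C·3.2/EI, so M_C = 209.3/3.2 = 65.39 kN·m (hogging).
Span AC, ΣM about A with M_C applied at C: R_C^{AC}·5.6 = 292.9 + 65.39, so R_C^{AC} = 63.98 kN and R_A = 72.8 − 63.98 = 8.823 kN.
Span CE, ΣM about E: R_C^{CE}·4 = 476.8 + 65.39, so R_C^{CE} = 135.5 kN and R_E = 149 − 135.5 = 13.45 kN.
R_C = 63.98 + 135.5 = 199.5 kN.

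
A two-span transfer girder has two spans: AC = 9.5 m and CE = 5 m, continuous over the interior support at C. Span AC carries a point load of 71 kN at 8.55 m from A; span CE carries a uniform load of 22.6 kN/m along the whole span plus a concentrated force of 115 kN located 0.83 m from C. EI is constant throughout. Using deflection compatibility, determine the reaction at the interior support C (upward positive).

R_C = 243 kN

Insert a hinge at C; M_C is the redundant, and each span becomes simply supported.
Discontinuity in slope at C on the released structure — sum the simple-span end rotations:
  span AC: point load 71 at a = 8.55: Pab(L + a)/(6LEI) = 182.6/EI
  span CE: UDL 22.6: wL³/(24EI) = 117.7/EI
  span CE: point load 115 at a = 0.83: Pab(L + b)/(6LEI) = 121.7/EI
  relative rotation θ_0 = (182.6 + 239.4)/EI = 422/EI
A unit hogging moment at C produces rotation L₁/(3EI) + L₂/(3EI) = 4.833/EI.
Slope continuity at C: θ_0 = M_C·4.833/EI, so M_C = 422/4.833 = 87.31 kN·m (hogging).
Span AC, ΣM about A with M_C applied at C: R_C^{AC}·9.5 = 607 + 87.31, so R_C^{AC} = 73.09 kN and R_A = 71 − 73.09 = -2.09 kN.
Span CE, ΣM about E: R_C^{CE}·5 = 762 + 87.31, so R_C^{CE} = 169.9 kN and R_E = 228 − 169.9 = 58.13 kN.
R_C = 73.09 + 169.9 = 243 kN.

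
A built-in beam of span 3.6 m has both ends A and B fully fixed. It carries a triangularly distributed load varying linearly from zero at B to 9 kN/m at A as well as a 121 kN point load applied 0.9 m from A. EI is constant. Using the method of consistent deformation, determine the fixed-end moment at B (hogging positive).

Release both end moments; the primary structure is a simply-supported span AB with redundants M_A and M_B.
Simple-span end rotations at A and B under the given loads:
  at A: triangular load, peak 9: w₀L³/(45EI) = 9.331/EI
  at B: triangular load, peak 9: 7w₀L³/(360EI) = 8.165/EI
  at A: point load 121 at a = 0.9: Pab(L + b)/(6LEI) = 85.76/EI
  at B: point load 121 at a = 0.9: Pab(L + a)/(6LEI) = 61.26/EI
  θ_A0 = 95.09/EI,  θ_B0 = 69.42/EI
Flexibility coefficients: a unit moment at one end gives L/(3EI) there and L/(6EI) at the far end, so f₁₁ = f₂₂ = 1.2/EI and f₁₂ = f₂₁ = 0.6/EI.
Compatibility — zero rotation at each built-in end:
  1.2 M_A + 0.6 M_B = 95.09
  0.6 M_A + 1.2 M_B = 69.42
Solving the pair gives M_A = 67.09 kN·m and M_B = 24.31 kN·m (hogging).

M_B = 24.31 kN·m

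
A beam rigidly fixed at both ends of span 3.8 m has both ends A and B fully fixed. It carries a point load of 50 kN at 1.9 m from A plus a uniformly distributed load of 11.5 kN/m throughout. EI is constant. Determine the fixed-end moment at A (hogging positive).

Take the two fixed-end moments M_A, M_B as redundants; the released structure is the simple span AB.
Simple-span end rotations at A and B under the given loads:
  at A: point load 50 at a = 1.9: Pab(L + b)/(6LEI) = 45.12/EI
  at B: point load 50 at a = 1.9: Pab(L + a)/(6LEI) = 45.12/EI
  at A: UDL 11.5: wL³/(24EI) = 26.29/EI
  at B: UDL 11.5: wL³/(24EI) = 26.29/EI
  θ_A0 = 71.42/EI,  θ_B0 = 71.42/EI
Flexibility coefficients: a unit moment at one end gives L/(3EI) there and L/(6EI) at the far end, so f₁₁ = f₂₂ = 1.267/EI and f₁₂ = f₂₁ = 0.6333/EI.
Compatibility — zero rotation at each built-in end:
  1.267 M_A + 0.6333 M_B = 71.42
  0.6333 M_A + 1.267 M_B = 71.42
Solving the pair gives M_A = 37.59 kN·m and M_B = 37.59 kN·m (hogging).

M_A = 37.59 kN·m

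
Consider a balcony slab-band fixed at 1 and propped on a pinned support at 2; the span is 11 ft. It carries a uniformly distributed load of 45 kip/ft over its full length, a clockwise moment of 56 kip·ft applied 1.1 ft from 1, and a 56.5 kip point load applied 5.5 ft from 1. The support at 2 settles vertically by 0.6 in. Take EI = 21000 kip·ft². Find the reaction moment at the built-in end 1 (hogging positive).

M_1 = 863.2 kip·ft

Remove the prop at 2; the released (primary) structure is a cantilever built in at 1.
Downward deflection at the released point 2 due to the loads:
  UDL 45: wL⁴/(8EI) = 82356/EI
  clockwise couple 56 at a = 1.1: M₀a(2L − a)/(2EI) = 643.7/EI
  point load 56.5 at a = 5.5: Pa²(3L − a)/(6EI) = 7833/EI
  δ_0 = 90833/EI
Tip deflection under a unit load at 2: L³/(3EI) = 443.7/EI.
With EI = 21000 kip·ft²: δ_0 = 4.3254 ft and δ_{22} = 0.021127 ft/kip.
Compatibility — the beam at 2 must follow the support down by 0.05 ft: δ_0 − R_2·δ_{22} = 0.05, so R_2 = (4.3254 − 0.05)/0.021127 = 202.4 kip.
Moment equilibrium about 1: M_1 = Σ(load moments about 1) − R_2·L = 3089 − 202.4×11 = 863.2 kip·ft.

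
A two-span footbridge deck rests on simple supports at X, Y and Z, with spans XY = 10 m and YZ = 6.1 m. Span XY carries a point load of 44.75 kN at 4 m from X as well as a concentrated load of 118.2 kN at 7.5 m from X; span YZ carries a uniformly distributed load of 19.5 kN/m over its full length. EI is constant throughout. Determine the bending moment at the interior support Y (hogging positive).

Insert a hinge at Y; M_Y is the redundant, and each span becomes simply supported.
Discontinuity in slope at Y on the released structure — sum the simple-span end rotations:
  span XY: point load 44.75 at a = 4: Pab(L + a)/(6LEI) = 250.6/EI
  span XY: point load 118.2 at a = 7.5: Pab(L + a)/(6LEI) = 646.4/EI
  span YZ: UDL 19.5: wL³/(24EI) = 184.4/EI
  relative rotation θ_0 = (897 + 184.4)/EI = 1081/EI
A unit hogging moment at Y produces rotation L₁/(3EI) + L₂/(3EI) = 5.367/EI.
Slope continuity at Y: θ_0 = M_Y·5.367/EI, so M_Y = 1081/5.367 = 201.5 kN·m (hogging).

M_Y = 201.5 kN·m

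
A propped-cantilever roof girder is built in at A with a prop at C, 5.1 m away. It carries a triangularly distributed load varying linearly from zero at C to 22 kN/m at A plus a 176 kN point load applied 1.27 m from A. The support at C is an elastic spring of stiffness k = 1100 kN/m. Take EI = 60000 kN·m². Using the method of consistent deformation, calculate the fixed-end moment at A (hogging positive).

Choose R_C as the redundant. The primary structure is the cantilever fixed at A.
Deflection at C on the released cantilever, summing each load's contribution:
  triangular load, peak 22 at the fixed end: w₀L⁴/(30EI) = 496.1/EI
  point load 176 at a = 1.27: Pa²(3L − a)/(6EI) = 663.8/EI
  δ_0 = 1160/EI
Tip deflection under a unit load at C: L³/(3EI) = 44.22/EI.
With EI = 60000 kN·m²: δ_0 = 0.019332 m and δ_{CC} = 0.000737 m/kN.
Compatibility — the spring shortens by R_C/k under the reaction it provides: δ_0 − R_C·δ_{CC} = R_C/k. With 1/k = 0.000909 m/kN, R_C = δ_0 / (δ_{CC} + 1/k) = 0.019332 / (0.000737 + 0.000909) = 11.74 kN.
Moment equilibrium about A: M_A = Σ(load moments about A) − R_C·L = 318.9 − 11.74×5.1 = 259 kN·m.

M_A = 259 kN·m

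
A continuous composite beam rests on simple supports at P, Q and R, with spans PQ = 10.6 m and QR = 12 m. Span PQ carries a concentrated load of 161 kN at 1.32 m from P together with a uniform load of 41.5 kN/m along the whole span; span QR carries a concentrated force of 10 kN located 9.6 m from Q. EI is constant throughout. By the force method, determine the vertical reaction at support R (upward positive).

Take M_Q as the redundant. Released structure: two simple spans PQ and QR with a hinge at Q.
Discontinuity in slope at Q on the released structure — sum the simple-span end rotations:
  span PQ: point load 161 at a = 1.32: Pab(L + a)/(6LEI) = 369.6/EI
  span PQ: UDL 41.5: wL³/(24EI) = 2059/EI
  span QR: point load 10 at a = 9.6: Pab(L + b)/(6LEI) = 46.08/EI
  relative rotation θ_0 = (2429 + 46.08)/EI = 2475/EI
A unit hogging moment at Q produces rotation L₁/(3EI) + L₂/(3EI) = 7.533/EI.
Slope continuity at Q: θ_0 = M_Q·7.533/EI, so M_Q = 2475/7.533 = 328.6 kN·m (hogging).
Span QR, ΣM about R: R_Q^{QR}·12 = 24 + 328.6, so R_Q^{QR} = 29.38 kN and R_R = 10 − 29.38 = -19.38 kN.

R_R = -19.38 kN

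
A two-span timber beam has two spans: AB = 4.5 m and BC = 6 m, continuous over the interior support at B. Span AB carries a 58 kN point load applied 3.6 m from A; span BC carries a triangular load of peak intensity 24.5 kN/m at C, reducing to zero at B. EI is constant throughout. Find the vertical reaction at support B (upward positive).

R_B = 88.6 kN

Release continuity at B by inserting a hinge; the redundant is the internal moment M_B. The primary structure is two simply-supported spans AB and BC.
End slopes at the hinge B, treating each span as simply supported:
  span AB: point load 58 at a = 3.6: Pab(L + a)/(6LEI) = 56.38/EI
  span BC: triangular load, peak 24.5: 7w₀L³/(360EI) = 102.9/EI
  relative rotation θ_0 = (56.38 + 102.9)/EI = 159.3/EI
A unit hogging moment at B produces rotation L₁/(3EI) + L₂/(3EI) = 3.5/EI.
Slope continuity at B: θ_0 = M_B·3.5/EI, so M_B = 159.3/3.5 = 45.51 kN·m (hogging).
Span AB, ΣM about A with M_B applied at B: R_B^{AB}·4.5 = 208.8 + 45.51, so R_B^{AB} = 56.51 kN and R_A = 58 − 56.51 = 1.487 kN.
Span BC, ΣM about C: R_B^{BC}·6 = 147 + 45.51, so R_B^{BC} = 32.08 kN and R_C = 73.5 − 32.08 = 41.42 kN.
R_B = 56.51 + 32.08 = 88.6 kN.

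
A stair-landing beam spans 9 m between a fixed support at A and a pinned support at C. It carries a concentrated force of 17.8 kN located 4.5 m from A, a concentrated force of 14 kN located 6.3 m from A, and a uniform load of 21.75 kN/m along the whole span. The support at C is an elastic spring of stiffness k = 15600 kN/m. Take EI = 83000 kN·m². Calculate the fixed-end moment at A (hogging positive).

Release the roller at C. Primary structure: cantilever fixed at A.
Free-end deflection of the primary structure under the applied loading (downward +):
  point load 17.8 at a = 4.5: Pa²(3L − a)/(6EI) = 1352/EI
  point load 14 at a = 6.3: Pa²(3L − a)/(6EI) = 1917/EI
  UDL 21.75: wL⁴/(8EI) = 17838/EI
  δ_0 = 21106/EI
Flexibility coefficient — unit upward force at C: δ_{CC} = L³/(3EI) = 243/EI.
With EI = 83000 kN·m²: δ_0 = 0.25429 m and δ_{CC} = 0.002928 m/kN.
Compatibility — the spring shortens by R_C/k under the reaction it provides: δ_0 − R_C·δ_{CC} = R_C/k. With 1/k = 0.000064 m/kN, R_C = δ_0 / (δ_{CC} + 1/k) = 0.25429 / (0.002928 + 0.000064) = 85 kN.
Moment equilibrium about A: M_A = Σ(load moments about A) − R_C·L = 1049 − 85×9 = 284.2 kN·m.

M_A = 284.2 kN·m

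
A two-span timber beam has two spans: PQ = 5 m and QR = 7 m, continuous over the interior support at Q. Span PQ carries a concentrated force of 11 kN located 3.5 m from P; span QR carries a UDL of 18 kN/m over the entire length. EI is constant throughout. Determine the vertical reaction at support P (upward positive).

Take M_Q as the redundant. Released structure: two simple spans PQ and QR with a hinge at Q.
Rotations at Q on the released spans (each span's end-slope, ×1/EI):
  span PQ: point load 11 at a = 3.5: Pab(L + a)/(6LEI) = 16.36/EI
  span QR: UDL 18: wL³/(24EI) = 257.2/EI
  relative rotation θ_0 = (16.36 + 257.2)/EI = 273.6/EI
A unit hogging moment at Q produces rotation L₁/(3EI) + L₂/(3EI) = 4/EI.
Compatibility: M_Q·(L₁+L₂)/(3EI) = θ_0, giving M_Q = 68.4 kN·m (hogging).
Span PQ, ΣM about P with M_Q applied at Q: R_Q^{PQ}·5 = 38.5 + 68.4, so R_Q^{PQ} = 21.38 kN and R_P = 11 − 21.38 = -10.38 kN.

R_P = -10.38 kN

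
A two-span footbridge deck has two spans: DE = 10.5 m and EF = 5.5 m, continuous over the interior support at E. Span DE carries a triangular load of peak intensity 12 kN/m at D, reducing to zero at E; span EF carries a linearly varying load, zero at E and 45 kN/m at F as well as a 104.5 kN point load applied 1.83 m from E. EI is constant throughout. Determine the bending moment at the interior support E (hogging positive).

Release continuity at E by inserting a hinge; the redundant is the internal moment M_E. The primary structure is two simply-supported spans DE and EF.
Rotations at E on the released spans (each span's end-slope, ×1/EI):
  span DE: triangular load, peak 12: 7w₀L³/(360EI) = 270.1/EI
  span EF: triangular load, peak 45: 7w₀L³/(360EI) = 145.6/EI
  span EF: point load 104.5 at a = 1.83: Pab(L + b)/(6LEI) = 195/EI
  relative rotation θ_0 = (270.1 + 340.6)/EI = 610.7/EI
A unit hogging moment at E produces rotation L₁/(3EI) + L₂/(3EI) = 5.333/EI.
Compatibility: M_E·(L₁+L₂)/(3EI) = θ_0, giving M_E = 114.5 kN·m (hogging).

M_E = 114.5 kN·m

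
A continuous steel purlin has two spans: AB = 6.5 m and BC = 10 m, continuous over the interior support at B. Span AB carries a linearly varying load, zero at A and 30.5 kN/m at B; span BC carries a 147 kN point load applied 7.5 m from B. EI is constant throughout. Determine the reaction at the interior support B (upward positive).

Release continuity at B by inserting a hinge; the redundant is the internal moment M_B. The primary structure is two simply-supported spans AB and BC.
End slopes at the hinge B, treating each span as simply supported:
  span AB: triangular load, peak 30.5: w₀L³/(45EI) = 186.1/EI
  span BC: point load 147 at a = 7.5: Pab(L + b)/(6LEI) = 574.2/EI
  relative rotation θ_0 = (186.1 + 574.2)/EI = 760.4/EI
A unit hogging moment at B produces rotation L₁/(3EI) + L₂/(3EI) = 5.5/EI.
Compatibility: M_B·(L₁+L₂)/(3EI) = θ_0, giving M_B = 138.2 kN·m (hogging).
Span AB, ΣM about A with M_B applied at B: R_B^{AB}·6.5 = 429.5 + 138.2, so R_B^{AB} = 87.35 kN and R_A = 99.12 − 87.35 = 11.77 kN.
Span BC, ΣM about C: R_B^{BC}·10 = 367.5 + 138.2, so R_B^{BC} = 50.57 kN and R_C = 147 − 50.57 = 96.43 kN.
R_B = 87.35 + 50.57 = 137.9 kN.

R_B = 137.9 kN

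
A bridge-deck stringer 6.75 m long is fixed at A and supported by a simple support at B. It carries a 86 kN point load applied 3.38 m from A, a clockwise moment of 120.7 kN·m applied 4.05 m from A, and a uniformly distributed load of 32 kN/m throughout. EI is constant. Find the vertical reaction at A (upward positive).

R_A = 171.5 kN

Choose R_B as the redundant. The primary structure is the cantilever fixed at A.
Primary-structure tip deflection at B by superposition:
  point load 86 at a = 3.38: Pa²(3L − a)/(6EI) = 2762/EI
  clockwise couple 120.7 at a = 4.05: M₀a(2L − a)/(2EI) = 2310/EI
  UDL 32: wL⁴/(8EI) = 8304/EI
  δ_0 = 13376/EI
Flexibility coefficient — unit upward force at B: δ_{BB} = L³/(3EI) = 102.5/EI.
Compatibility at B: δ_0 − R_B·δ_{BB} = 0, so R_B = 13376/102.5 = 130.5 kN.
Vertical equilibrium: R_A = ΣP − R_B = 302 − 130.5 = 171.5 kN.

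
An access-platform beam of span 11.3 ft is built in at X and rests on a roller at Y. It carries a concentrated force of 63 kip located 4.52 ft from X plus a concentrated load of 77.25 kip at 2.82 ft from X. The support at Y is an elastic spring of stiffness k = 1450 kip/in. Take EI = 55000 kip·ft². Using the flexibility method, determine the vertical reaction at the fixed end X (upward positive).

R_X = 120.7 kip

Release the roller at Y. Primary structure: cantilever fixed at X.
Downward deflection at the released point Y due to the loads:
  point load 63 at a = 4.52: Pa²(3L − a)/(6EI) = 6303/EI
  point load 77.25 at a = 2.82: Pa²(3L − a)/(6EI) = 3182/EI
  δ_0 = 9485/EI
Tip deflection under a unit load at Y: L³/(3EI) = 481/EI.
With EI = 55000 kip·ft²: δ_0 = 0.17245 ft and δ_{YY} = 0.008745 ft/kip.
Compatibility — the spring shortens by R_Y/k under the reaction it provides: δ_0 − R_Y·δ_{YY} = R_Y/k. With 1/k = 1/(1450×12) ft/kip = 0.000057 ft/kip, R_Y = δ_0 / (δ_{YY} + 1/k) = 0.17245 / (0.008745 + 0.000057) = 19.59 kip.
Vertical equilibrium: R_X = ΣP − R_Y = 140.2 − 19.59 = 120.7 kip.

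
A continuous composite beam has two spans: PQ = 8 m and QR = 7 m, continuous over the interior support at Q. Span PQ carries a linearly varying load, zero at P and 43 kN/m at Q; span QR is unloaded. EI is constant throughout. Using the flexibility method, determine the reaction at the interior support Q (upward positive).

Take M_Q as the redundant. Released structure: two simple spans PQ and QR with a hinge at Q.
End slopes at the hinge Q, treating each span as simply supported:
  span PQ: triangular load, peak 43: w₀L³/(45EI) = 489.2/EI
  relative rotation θ_0 = (489.2 + 0)/EI = 489.2/EI
A unit hogging moment at Q produces rotation L₁/(3EI) + L₂/(3EI) = 5/EI.
Slope continuity at Q: θ_0 = M_Q·5/EI, so M_Q = 489.2/5 = 97.85 kN·m (hogging).
Span PQ, ΣM about P with M_Q applied at Q: R_Q^{PQ}·8 = 917.3 + 97.85, so R_Q^{PQ} = 126.9 kN and R_P = 172 − 126.9 = 45.1 kN.
Span QR, ΣM about R: R_Q^{QR}·7 = 0 + 97.85, so R_Q^{QR} = 13.98 kN and R_R = 0 − 13.98 = -13.98 kN.
R_Q = 126.9 + 13.98 = 140.9 kN.

R_Q = 140.9 kN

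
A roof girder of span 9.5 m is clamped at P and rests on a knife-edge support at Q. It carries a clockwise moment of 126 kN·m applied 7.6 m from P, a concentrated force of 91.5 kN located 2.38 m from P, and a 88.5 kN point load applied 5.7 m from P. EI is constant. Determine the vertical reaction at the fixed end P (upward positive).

Remove the prop at Q; the released (primary) structure is a cantilever built in at P.
Free-end deflection of the primary structure under the applied loading (downward +):
  clockwise couple 126 at a = 7.6: M₀a(2L − a)/(2EI) = 5458/EI
  point load 91.5 at a = 2.38: Pa²(3L − a)/(6EI) = 2256/EI
  point load 88.5 at a = 5.7: Pa²(3L − a)/(6EI) = 10926/EI
  δ_0 = 18641/EI
Tip deflection under a unit load at Q: L³/(3EI) = 285.8/EI.
The prop prevents deflection at Q: R_Q = δ_0/δ_{QQ} = 18641/285.8 = 65.23 kN.
Vertical equilibrium: R_P = ΣP − R_Q = 180 − 65.23 = 114.8 kN.

R_P = 114.8 kN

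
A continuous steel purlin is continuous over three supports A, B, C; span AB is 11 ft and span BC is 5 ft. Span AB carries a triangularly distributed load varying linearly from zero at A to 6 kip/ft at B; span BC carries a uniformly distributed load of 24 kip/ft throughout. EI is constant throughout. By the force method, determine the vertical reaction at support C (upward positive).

Release continuity at B by inserting a hinge; the redundant is the internal moment M_B. The primary structure is two simply-supported spans AB and BC.
Rotations at B on the released spans (each span's end-slope, ×1/EI):
  span AB: triangular load, peak 6: w₀L³/(45EI) = 177.5/EI
  span BC: UDL 24: wL³/(24EI) = 125/EI
  relative rotation θ_0 = (177.5 + 125)/EI = 302.5/EI
A unit hogging moment at B produces rotation L₁/(3EI) + L₂/(3EI) = 5.333/EI.
Slope continuity at B: θ_0 = M_B·5.333/EI, so M_B = 302.5/5.333 = 56.71 kip·ft (hogging).
Span BC, ΣM about C: R_B^{BC}·5 = 300 + 56.71, so R_B^{BC} = 71.34 kip and R_C = 120 − 71.34 = 48.66 kip.

R_C = 48.66 kip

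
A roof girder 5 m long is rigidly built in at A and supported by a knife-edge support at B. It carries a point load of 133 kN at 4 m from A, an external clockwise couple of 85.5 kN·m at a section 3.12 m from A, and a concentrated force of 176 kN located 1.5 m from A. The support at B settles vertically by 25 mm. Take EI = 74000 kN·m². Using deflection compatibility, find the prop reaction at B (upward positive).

R_B = 92.64 kN

Release the roller at B. Primary structure: cantilever fixed at A.
Downward deflection at the released point B due to the loads:
  point load 133 at a = 4: Pa²(3L − a)/(6EI) = 3901/EI
  clockwise couple 85.5 at a = 3.12: M₀a(2L − a)/(2EI) = 917.7/EI
  point load 176 at a = 1.5: Pa²(3L − a)/(6EI) = 891/EI
  δ_0 = 5710/EI
Flexibility coefficient — unit upward force at B: δ_{BB} = L³/(3EI) = 41.67/EI.
With EI = 74000 kN·m²: δ_0 = 0.077162 m and δ_{BB} = 0.000563 m/kN.
Compatibility — the beam at B must follow the support down by 0.025 m: δ_0 − R_B·δ_{BB} = 0.025, so R_B = (0.077162 − 0.025)/0.000563 = 92.64 kN.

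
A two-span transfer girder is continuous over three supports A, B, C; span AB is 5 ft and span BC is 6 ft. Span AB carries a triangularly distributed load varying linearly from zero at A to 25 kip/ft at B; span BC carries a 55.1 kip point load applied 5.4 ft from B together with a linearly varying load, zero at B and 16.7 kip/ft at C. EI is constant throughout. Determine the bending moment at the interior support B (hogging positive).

Take M_B as the redundant. Released structure: two simple spans AB and BC with a hinge at B.
Rotations at B on the released spans (each span's end-slope, ×1/EI):
  span AB: triangular load, peak 25: w₀L³/(45EI) = 69.44/EI
  span BC: point load 55.1 at a = 5.4: Pab(L + b)/(6LEI) = 32.73/EI
  span BC: triangular load, peak 16.7: 7w₀L³/(360EI) = 70.14/EI
  relative rotation θ_0 = (69.44 + 102.9)/EI = 172.3/EI
A unit hogging moment at B produces rotation L₁/(3EI) + L₂/(3EI) = 3.667/EI.
Compatibility: M_B·(L₁+L₂)/(3EI) = θ_0, giving M_B = 46.99 kip·ft (hogging).

M_B = 46.99 kip·ft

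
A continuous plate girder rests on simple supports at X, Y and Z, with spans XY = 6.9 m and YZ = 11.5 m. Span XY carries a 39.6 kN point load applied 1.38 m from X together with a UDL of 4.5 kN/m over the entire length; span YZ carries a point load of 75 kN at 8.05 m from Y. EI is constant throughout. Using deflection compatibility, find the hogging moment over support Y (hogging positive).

M_Y = 93.46 kN·m

Take M_Y as the redundant. Released structure: two simple spans XY and YZ with a hinge at Y.
Discontinuity in slope at Y on the released structure — sum the simple-span end rotations:
  span XY: point load 39.6 at a = 1.38: Pab(L + a)/(6LEI) = 60.33/EI
  span XY: UDL 4.5: wL³/(24EI) = 61.6/EI
  span YZ: point load 75 at a = 8.05: Pab(L + b)/(6LEI) = 451.3/EI
  relative rotation θ_0 = (121.9 + 451.3)/EI = 573.2/EI
A unit hogging moment at Y produces rotation L₁/(3EI) + L₂/(3EI) = 6.133/EI.
Slope continuity at Y: θ_0 = M_Y·6.133/EI, so M_Y = 573.2/6.133 = 93.46 kN·m (hogging).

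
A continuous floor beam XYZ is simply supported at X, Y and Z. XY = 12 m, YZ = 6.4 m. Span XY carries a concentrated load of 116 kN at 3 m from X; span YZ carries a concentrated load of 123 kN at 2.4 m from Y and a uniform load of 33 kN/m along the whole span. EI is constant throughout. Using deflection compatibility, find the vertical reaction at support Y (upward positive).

Take M_Y as the redundant. Released structure: two simple spans XY and YZ with a hinge at Y.
Rotations at Y on the released spans (each span's end-slope, ×1/EI):
  span XY: point load 116 at a = 3: Pab(L + a)/(6LEI) = 652.5/EI
  span YZ: point load 123 at a = 2.4: Pab(L + b)/(6LEI) = 319.8/EI
  span YZ: UDL 33: wL³/(24EI) = 360.4/EI
  relative rotation θ_0 = (652.5 + 680.2)/EI = 1333/EI
A unit hogging moment at Y produces rotation L₁/(3EI) + L₂/(3EI) = 6.133/EI.
Compatibility: M_Y·(L₁+L₂)/(3EI) = θ_0, giving M_Y = 217.3 kN·m (hogging).
Span XY, ΣM about X with M_Y applied at Y: R_Y^{XY}·12 = 348 + 217.3, so R_Y^{XY} = 47.11 kN and R_X = 116 − 47.11 = 68.89 kN.
Span YZ, ΣM about Z: R_Y^{YZ}·6.4 = 1168 + 217.3, so R_Y^{YZ} = 216.4 kN and R_Z = 334.2 − 216.4 = 117.8 kN.
R_Y = 47.11 + 216.4 = 263.5 kN.

R_Y = 263.5 kN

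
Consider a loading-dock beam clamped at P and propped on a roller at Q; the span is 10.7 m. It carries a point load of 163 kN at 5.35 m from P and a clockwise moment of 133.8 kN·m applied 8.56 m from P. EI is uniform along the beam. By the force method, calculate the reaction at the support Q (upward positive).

Remove the prop at Q; the released (primary) structure is a cantilever built in at P.
Free-end deflection of the primary structure under the applied loading (downward +):
  point load 163 at a = 5.35: Pa²(3L − a)/(6EI) = 20800/EI
  clockwise couple 133.8 at a = 8.56: M₀a(2L − a)/(2EI) = 7353/EI
  δ_0 = 28153/EI
Tip deflection under a unit load at Q: L³/(3EI) = 408.3/EI.
Compatibility at Q: δ_0 − R_Q·δ_{QQ} = 0, so R_Q = 28153/408.3 = 68.94 kN.

R_Q = 68.94 kN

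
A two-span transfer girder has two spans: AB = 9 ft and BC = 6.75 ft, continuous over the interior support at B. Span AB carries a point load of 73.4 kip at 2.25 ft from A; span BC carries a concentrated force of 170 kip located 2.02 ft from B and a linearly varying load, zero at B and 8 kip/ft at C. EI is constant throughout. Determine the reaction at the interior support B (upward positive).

R_B = 183 kip

Insert a hinge at B; M_B is the redundant, and each span becomes simply supported.
Discontinuity in slope at B on the released structure — sum the simple-span end rotations:
  span AB: point load 73.4 at a = 2.25: Pab(L + a)/(6LEI) = 232.2/EI
  span BC: point load 170 at a = 2.02: Pab(L + b)/(6LEI) = 460.4/EI
  span BC: triangular load, peak 8: 7w₀L³/(360EI) = 47.84/EI
  relative rotation θ_0 = (232.2 + 508.3)/EI = 740.5/EI
A unit hogging moment at B produces rotation L₁/(3EI) + L₂/(3EI) = 5.25/EI.
Slope continuity at B: θ_0 = M_B·5.25/EI, so M_B = 740.5/5.25 = 141 kip·ft (hogging).
Span AB, ΣM about A with M_B applied at B: R_B^{AB}·9 = 165.2 + 141, so R_B^{AB} = 34.02 kip and R_A = 73.4 − 34.02 = 39.38 kip.
Span BC, ΣM about C: R_B^{BC}·6.75 = 864.9 + 141, so R_B^{BC} = 149 kip and R_C = 197 − 149 = 47.98 kip.
R_B = 34.02 + 149 = 183 kip.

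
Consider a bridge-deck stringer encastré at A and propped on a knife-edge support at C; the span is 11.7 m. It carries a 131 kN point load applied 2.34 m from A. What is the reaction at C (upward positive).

R_C = 7.336 kN

Choose R_C as the redundant. The primary structure is the cantilever fixed at A.
Primary-structure tip deflection at C by superposition:
  point load 131 at a = 2.34: Pa²(3L − a)/(6EI) = 3916/EI
Flexibility coefficient — unit upward force at C: δ_{CC} = L³/(3EI) = 533.9/EI.
Compatibility at C: δ_0 − R_C·δ_{CC} = 0, so R_C = 3916/533.9 = 7.336 kN.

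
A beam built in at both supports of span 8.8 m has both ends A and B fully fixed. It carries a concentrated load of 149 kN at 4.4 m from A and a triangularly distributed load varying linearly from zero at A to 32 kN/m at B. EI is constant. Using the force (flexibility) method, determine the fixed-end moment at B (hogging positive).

M_B = 287.8 kN·m

Release both end moments; the primary structure is a simply-supported span AB with redundants M_A and M_B.
Simple-span end rotations at A and B under the given loads:
  at A: point load 149 at a = 4.4: Pab(L + b)/(6LEI) = 721.2/EI
  at B: point load 149 at a = 4.4: Pab(L + a)/(6LEI) = 721.2/EI
  at A: triangular load, peak 32: 7w₀L³/(360EI) = 424/EI
  at B: triangular load, peak 32: w₀L³/(45EI) = 484.6/EI
  θ_A0 = 1145/EI,  θ_B0 = 1206/EI
Flexibility coefficients: a unit moment at one end gives L/(3EI) there and L/(6EI) at the far end, so f₁₁ = f₂₂ = 2.933/EI and f₁₂ = f₂₁ = 1.467/EI.
Compatibility — zero rotation at each built-in end:
  2.933 M_A + 1.467 M_B = 1145
  1.467 M_A + 2.933 M_B = 1206
Solving the pair gives M_A = 246.5 kN·m and M_B = 287.8 kN·m (hogging).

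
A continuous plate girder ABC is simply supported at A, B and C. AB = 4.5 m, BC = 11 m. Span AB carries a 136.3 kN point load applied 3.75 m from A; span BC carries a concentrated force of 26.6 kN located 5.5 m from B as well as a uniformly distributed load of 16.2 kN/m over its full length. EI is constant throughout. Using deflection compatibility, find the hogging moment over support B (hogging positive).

M_B = 235.5 kN·m

Take M_B as the redundant. Released structure: two simple spans AB and BC with a hinge at B.
End slopes at the hinge B, treating each span as simply supported:
  span AB: point load 136.3 at a = 3.75: Pab(L + a)/(6LEI) = 117.1/EI
  span BC: point load 26.6 at a = 5.5: Pab(L + b)/(6LEI) = 201.2/EI
  span BC: UDL 16.2: wL³/(24EI) = 898.4/EI
  relative rotation θ_0 = (117.1 + 1100)/EI = 1217/EI
A unit hogging moment at B produces rotation L₁/(3EI) + L₂/(3EI) = 5.167/EI.
Slope continuity at B: θ_0 = M_B·5.167/EI, so M_B = 1217/5.167 = 235.5 kN·m (hogging).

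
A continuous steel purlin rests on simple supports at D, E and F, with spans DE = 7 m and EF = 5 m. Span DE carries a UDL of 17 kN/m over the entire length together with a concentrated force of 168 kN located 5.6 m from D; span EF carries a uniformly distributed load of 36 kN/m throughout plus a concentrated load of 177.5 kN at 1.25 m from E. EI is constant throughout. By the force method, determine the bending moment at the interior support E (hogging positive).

M_E = 267.1 kN·m

Take M_E as the redundant. Released structure: two simple spans DE and EF with a hinge at E.
End slopes at the hinge E, treating each span as simply supported:
  span DE: UDL 17: wL³/(24EI) = 243/EI
  span DE: point load 168 at a = 5.6: Pab(L + a)/(6LEI) = 395.1/EI
  span EF: UDL 36: wL³/(24EI) = 187.5/EI
  span EF: point load 177.5 at a = 1.25: Pab(L + b)/(6LEI) = 242.7/EI
  relative rotation θ_0 = (638.1 + 430.2)/EI = 1068/EI
A unit hogging moment at E produces rotation L₁/(3EI) + L₂/(3EI) = 4/EI.
Compatibility: M_E·(L₁+L₂)/(3EI) = θ_0, giving M_E = 267.1 kN·m (hogging).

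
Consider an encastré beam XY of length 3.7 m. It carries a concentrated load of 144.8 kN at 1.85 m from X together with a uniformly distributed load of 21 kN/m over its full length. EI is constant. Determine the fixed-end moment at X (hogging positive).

M_X = 90.93 kN·m

Take the two fixed-end moments M_X, M_Y as redundants; the released structure is the simple span XY.
Simple-span end rotations at X and Y under the given loads:
  at X: point load 144.8 at a = 1.85: Pab(L + b)/(6LEI) = 123.9/EI
  at Y: point load 144.8 at a = 1.85: Pab(L + a)/(6LEI) = 123.9/EI
  at X: UDL 21: wL³/(24EI) = 44.32/EI
  at Y: UDL 21: wL³/(24EI) = 44.32/EI
  θ_X0 = 168.2/EI,  θ_Y0 = 168.2/EI
Flexibility coefficients: a unit moment at one end gives L/(3EI) there and L/(6EI) at the far end, so f₁₁ = f₂₂ = 1.233/EI and f₁₂ = f₂₁ = 0.6167/EI.
Compatibility — zero rotation at each built-in end:
  1.233 M_X + 0.6167 M_Y = 168.2
  0.6167 M_X + 1.233 M_Y = 168.2
Solving the pair gives M_X = 90.93 kN·m and M_Y = 90.93 kN·m (hogging).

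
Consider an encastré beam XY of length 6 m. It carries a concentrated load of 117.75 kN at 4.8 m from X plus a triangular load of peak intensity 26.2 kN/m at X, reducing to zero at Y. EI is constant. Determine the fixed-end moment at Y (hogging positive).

Release both end moments; the primary structure is a simply-supported span XY with redundants M_X and M_Y.
End rotations of the released simple span under the applied load (×1/EI):
  at X: point load 117.75 at a = 4.8: Pab(L + b)/(6LEI) = 135.6/EI
  at Y: point load 117.75 at a = 4.8: Pab(L + a)/(6LEI) = 203.5/EI
  at X: triangular load, peak 26.2: w₀L³/(45EI) = 125.8/EI
  at Y: triangular load, peak 26.2: 7w₀L³/(360EI) = 110/EI
  θ_X0 = 261.4/EI,  θ_Y0 = 313.5/EI
Flexibility coefficients: a unit moment at one end gives L/(3EI) there and L/(6EI) at the far end, so f₁₁ = f₂₂ = 2/EI and f₁₂ = f₂₁ = 1/EI.
Compatibility — zero rotation at each built-in end:
  2 M_X + 1 M_Y = 261.4
  1 M_X + 2 M_Y = 313.5
Solving the pair gives M_X = 69.77 kN·m and M_Y = 121.9 kN·m (hogging).

M_Y = 121.9 kN·m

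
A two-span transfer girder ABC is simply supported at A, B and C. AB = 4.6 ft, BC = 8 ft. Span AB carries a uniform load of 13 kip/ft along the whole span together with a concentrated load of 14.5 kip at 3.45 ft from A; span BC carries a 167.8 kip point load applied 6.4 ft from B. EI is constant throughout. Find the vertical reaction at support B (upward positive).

R_B = 108 kip

Insert a hinge at B; M_B is the redundant, and each span becomes simply supported.
End slopes at the hinge B, treating each span as simply supported:
  span AB: UDL 13: wL³/(24EI) = 52.72/EI
  span AB: point load 14.5 at a = 3.45: Pab(L + a)/(6LEI) = 16.78/EI
  span BC: point load 167.8 at a = 6.4: Pab(L + b)/(6LEI) = 343.7/EI
  relative rotation θ_0 = (69.5 + 343.7)/EI = 413.2/EI
A unit hogging moment at B produces rotation L₁/(3EI) + L₂/(3EI) = 4.2/EI.
Slope continuity at B: θ_0 = M_B·4.2/EI, so M_B = 413.2/4.2 = 98.37 kip·ft (hogging).
Span AB, ΣM about A with M_B applied at B: R_B^{AB}·4.6 = 187.6 + 98.37, so R_B^{AB} = 62.16 kip and R_A = 74.3 − 62.16 = 12.14 kip.
Span BC, ΣM about C: R_B^{BC}·8 = 268.5 + 98.37, so R_B^{BC} = 45.86 kip and R_C = 167.8 − 45.86 = 121.9 kip.
R_B = 62.16 + 45.86 = 108 kip.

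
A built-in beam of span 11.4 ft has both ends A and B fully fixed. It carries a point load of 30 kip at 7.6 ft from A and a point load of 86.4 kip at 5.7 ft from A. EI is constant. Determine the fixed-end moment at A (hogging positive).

Take the two fixed-end moments M_A, M_B as redundants; the released structure is the simple span AB.
End rotations of the released simple span under the applied load (×1/EI):
  at A: point load 30 at a = 7.6: Pab(L + b)/(6LEI) = 192.5/EI
  at B: point load 30 at a = 7.6: Pab(L + a)/(6LEI) = 240.7/EI
  at A: point load 86.4 at a = 5.7: Pab(L + b)/(6LEI) = 701.8/EI
  at B: point load 86.4 at a = 5.7: Pab(L + a)/(6LEI) = 701.8/EI
  θ_A0 = 894.3/EI,  θ_B0 = 942.5/EI
Flexibility coefficients: a unit moment at one end gives L/(3EI) there and L/(6EI) at the far end, so f₁₁ = f₂₂ = 3.8/EI and f₁₂ = f₂₁ = 1.9/EI.
Compatibility — zero rotation at each built-in end:
  3.8 M_A + 1.9 M_B = 894.3
  1.9 M_A + 3.8 M_B = 942.5
Solving the pair gives M_A = 148.5 kip·ft and M_B = 173.8 kip·ft (hogging).

M_A = 148.5 kip·ft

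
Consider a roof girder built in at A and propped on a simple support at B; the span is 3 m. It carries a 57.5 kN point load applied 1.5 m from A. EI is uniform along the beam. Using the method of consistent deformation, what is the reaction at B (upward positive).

Take the reaction at B as the redundant and release it; the primary structure is a cantilever fixed at A.
Primary-structure tip deflection at B by superposition:
  point load 57.5 at a = 1.5: Pa²(3L − a)/(6EI) = 161.7/EI
Flexibility coefficient — unit upward force at B: δ_{BB} = L³/(3EI) = 9/EI.
The prop prevents deflection at B: R_B = δ_0/δ_{BB} = 161.7/9 = 17.97 kN.

R_B = 17.97 kN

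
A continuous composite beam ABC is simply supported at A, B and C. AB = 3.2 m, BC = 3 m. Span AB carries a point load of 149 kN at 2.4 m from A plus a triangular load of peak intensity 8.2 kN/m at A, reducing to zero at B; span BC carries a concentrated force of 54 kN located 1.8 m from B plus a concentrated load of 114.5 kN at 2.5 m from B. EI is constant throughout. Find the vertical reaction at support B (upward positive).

R_B = 201.7 kN

Release continuity at B by inserting a hinge; the redundant is the internal moment M_B. The primary structure is two simply-supported spans AB and BC.
Discontinuity in slope at B on the released structure — sum the simple-span end rotations:
  span AB: point load 149 at a = 2.4: Pab(L + a)/(6LEI) = 83.44/EI
  span AB: triangular load, peak 8.2: 7w₀L³/(360EI) = 5.225/EI
  span BC: point load 54 at a = 1.8: Pab(L + b)/(6LEI) = 27.22/EI
  span BC: point load 114.5 at a = 2.5: Pab(L + b)/(6LEI) = 27.83/EI
  relative rotation θ_0 = (88.66 + 55.05)/EI = 143.7/EI
A unit hogging moment at B produces rotation L₁/(3EI) + L₂/(3EI) = 2.067/EI.
Slope continuity at B: θ_0 = M_B·2.067/EI, so M_B = 143.7/2.067 = 69.54 kN·m (hogging).
Span AB, ΣM about A with M_B applied at B: R_B^{AB}·3.2 = 371.6 + 69.54, so R_B^{AB} = 137.9 kN and R_A = 162.1 − 137.9 = 24.27 kN.
Span BC, ΣM about C: R_B^{BC}·3 = 122 + 69.54, so R_B^{BC} = 63.86 kN and R_C = 168.5 − 63.86 = 104.6 kN.
R_B = 137.9 + 63.86 = 201.7 kN.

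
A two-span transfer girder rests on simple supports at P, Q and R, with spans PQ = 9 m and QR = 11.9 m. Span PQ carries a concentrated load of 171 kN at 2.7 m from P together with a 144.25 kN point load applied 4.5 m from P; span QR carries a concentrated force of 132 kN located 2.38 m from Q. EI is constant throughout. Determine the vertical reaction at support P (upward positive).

R_P = 155.8 kN

Insert a hinge at Q; M_Q is the redundant, and each span becomes simply supported.
End slopes at the hinge Q, treating each span as simply supported:
  span PQ: point load 171 at a = 2.7: Pab(L + a)/(6LEI) = 630.2/EI
  span PQ: point load 144.25 at a = 4.5: Pab(L + a)/(6LEI) = 730.3/EI
  span QR: point load 132 at a = 2.38: Pab(L + b)/(6LEI) = 897.2/EI
  relative rotation θ_0 = (1360 + 897.2)/EI = 2258/EI
A unit hogging moment at Q produces rotation L₁/(3EI) + L₂/(3EI) = 6.967/EI.
Slope continuity at Q: θ_0 = M_Q·6.967/EI, so M_Q = 2258/6.967 = 324.1 kN·m (hogging).
Span PQ, ΣM about P with M_Q applied at Q: R_Q^{PQ}·9 = 1111 + 324.1, so R_Q^{PQ} = 159.4 kN and R_P = 315.2 − 159.4 = 155.8 kN.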